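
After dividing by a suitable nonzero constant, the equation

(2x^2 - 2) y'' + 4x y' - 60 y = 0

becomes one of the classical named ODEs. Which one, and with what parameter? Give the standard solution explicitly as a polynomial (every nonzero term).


All three coefficients share the factor -2; dividing through by -2 gives  (1 - x^2) y'' - 2x y' + 30 y = 0.
This matches the Legendre equation (1 - x^2) y'' - 2x y' + n(n+1) y = 0 (note the -2x y' term) with n(n+1) = 30, so n = 5; the polynomial solution is P_5(x).
With y = sum_k a_k x^k, matching x^k gives (k+2)(k+1) a_{k+2} = [k(k+1) - n(n+1)] a_k = (k - 5)(k + 6) a_k. The right side vanishes at k = 5, so the series with the parity of 5 terminates at degree 5.
Standard normalization (P_n(1) = 1): leading coefficient (2n)!/(2^n (n!)^2) = 3628800/(32*14400) = 63/8, so a_5 = 63/8. Work downward with a_k = (k+1)(k+2) a_{k+2} / ((k - 5)(k + 6)):
  a_3 = (4)(5)(63/8) / ((3 - 5)(3 + 6)) = (315/2)/(-18) = -35/4
  a_1 = (2)(3)(-35/4) / ((1 - 5)(1 + 6)) = (-105/2)/(-28) = 15/8
Hence P_5(x) = 63 x^5/8 - 35 x^3/4 + 15 x/8.

P_5(x); series = 63 x^5/8 - 35 x^3/4 + 15 x/8


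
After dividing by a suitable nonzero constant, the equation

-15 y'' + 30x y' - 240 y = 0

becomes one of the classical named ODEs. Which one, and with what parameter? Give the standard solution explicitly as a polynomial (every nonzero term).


All three coefficients share the factor -15; dividing through by -15 gives  y'' - 2x y' + 16 y = 0.
This matches the Hermite equation y'' - 2x y' + 2n y = 0 with 2n = 16, so n = 8; the polynomial solution is H_8(x).
With y = sum_k a_k x^k, matching x^k gives (k+2)(k+1) a_{k+2} = 2(k - n) a_k = 2(k - 8) a_k. The right side vanishes at k = 8, so the series with the parity of 8 terminates at degree 8.
Standard normalization: leading coefficient of H_n is 2^n, so a_8 = 2^8 = 256. Work downward with a_k = (k+1)(k+2) a_{k+2} / (2(k - n)):
  a_6 = (7)(8)(256) / (2(6 - 8)) = 14336/(-4) = -3584
  a_4 = (5)(6)(-3584) / (2(4 - 8)) = -107520/(-8) = 13440
  a_2 = (3)(4)(13440) / (2(2 - 8)) = 161280/(-12) = -13440
  a_0 = (1)(2)(-13440) / (2(0 - 8)) = -26880/(-16) = 1680
Hence H_8(x) = 256 x^8 - 3584 x^6 + 13440 x^4 - 13440 x^2 + 1680.

H_8(x); series = 256 x^8 - 3584 x^6 + 13440 x^4 - 13440 x^2 + 1680


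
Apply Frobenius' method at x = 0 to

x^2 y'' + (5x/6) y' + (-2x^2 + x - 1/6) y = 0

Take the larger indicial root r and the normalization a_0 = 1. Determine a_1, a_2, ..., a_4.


Write in Frobenius form y'' + (p(x)/x) y' + (q(x)/x^2) y = 0:
  p(x) = 5/6,  q(x) = -2x^2 + x - 1/6.
Indicial equation: r(r-1) + (5/6) r + (-1/6) = 0 -> roots r_1 = 1/2, r_2 = -1/3.
Take r = r_1 = 1/2. Let y(x) = x^r sum_{n>=0} a_n x^n with a_0 = 1.
Substitute y = x^r sum a_n x^n and match x^{r+n}. The recurrence is
  D(n) a_n + 1 a_{n-1} - 2 a_{n-2} = 0,  where D(n) = (r+n)(r+n-1) + (5/6)(r+n) + (-1/6).
  a_n = [-1 a_{n-1} + 2 a_{n-2}] / D(n).
Since the indicial polynomial factors as (r - r_1)(r - r_2), D(n) = (r_1 + n - r_1)(r_1 + n - r_2) = n(n + 5/6).
Evaluating step by step (a_0 = 1):
  n = 1: D(1) = 1(1 + 5/6) = 11/6; numerator = -1(1) = -1; a_1 = (-1)/(11/6) = -6/11
  n = 2: D(2) = 2(2 + 5/6) = 17/3; numerator = -1(-6/11) + 2(1) = 28/11; a_2 = (28/11)/(17/3) = 84/187
  n = 3: D(3) = 3(3 + 5/6) = 23/2; numerator = -1(84/187) + 2(-6/11) = -288/187; a_3 = (-288/187)/(23/2) = -576/4301
  n = 4: D(4) = 4(4 + 5/6) = 58/3; numerator = -1(-576/4301) + 2(84/187) = 4440/4301; a_4 = (4440/4301)/(58/3) = 6660/124729

r = 1/2; a_0 = 1; a_1 = -6/11; a_2 = 84/187; a_3 = -576/4301; a_4 = 6660/124729


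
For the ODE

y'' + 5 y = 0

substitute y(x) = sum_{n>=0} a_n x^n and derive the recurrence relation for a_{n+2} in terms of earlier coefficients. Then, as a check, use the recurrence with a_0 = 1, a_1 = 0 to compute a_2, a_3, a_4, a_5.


Substitute y = sum_n a_n x^n into y'' + (const) y = 0.
y''(x) = sum_{n>=0} (n+2)(n+1) a_{n+2} x^n.
The ODE becomes sum_n [(n+2)(n+1) a_{n+2} + 5 a_n] x^n = 0.
Setting each coefficient to zero gives the recurrence:
  (n+2)(n+1) a_{n+2} + 5 a_n = 0,
  a_{n+2} = -5 / ((n+1)(n+2)) a_n.

Check with a_0 = 1, a_1 = 0 (apply the recurrence for n = 0, 1, 2, 3): a_0 = 1, a_1 = 0, a_2 = -5/2, a_3 = 0, a_4 = 25/24, a_5 = 0.

a_{n+2} = -5/((n+1)(n+2)) * a_n; check: a_0 = 1, a_1 = 0, a_2 = -5/2, a_3 = 0, a_4 = 25/24, a_5 = 0


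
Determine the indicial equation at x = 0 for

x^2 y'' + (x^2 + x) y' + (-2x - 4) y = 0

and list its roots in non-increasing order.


Divide by x^2 to reach normal form y'' + P_1(x) y' + P_2(x) y = 0 with P_1(x) = 1 + 1/x and P_2(x) = -2/x - 4/x^2.
x = 0 is a singular point because the y'-coefficient 1 + 1/x has a pole at x = 0 and the y-coefficient -2/x - 4/x^2 has a pole at x = 0.
It is a regular singular point because x P_1(x) = p(x) = x + 1 and x^2 P_2(x) = q(x) = -2x - 4 are polynomials, hence analytic at x = 0.
p(0) = 1,  q(0) = -4.
Indicial equation: r(r-1) + p(0) r + q(0) = 0, i.e. r^2 + (p(0) - 1) r + q(0) = 0, i.e. r^2 - 4 = 0.
Discriminant: (0)^2 - 4(-4) = 16, so r = (0 ± 4)/2.
Solving: r_1 = 2, r_2 = -2.

indicial: r^2 - 4 = 0; roots r_1 = 2, r_2 = -2


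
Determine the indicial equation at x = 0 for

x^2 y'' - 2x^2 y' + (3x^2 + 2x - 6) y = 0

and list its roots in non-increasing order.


Divide by x^2 to reach normal form y'' + P_1(x) y' + P_2(x) y = 0 with P_1(x) = -2 and P_2(x) = 3 + 2/x - 6/x^2.
x = 0 is a singular point because the y-coefficient 3 + 2/x - 6/x^2 has a pole at x = 0.
It is a regular singular point because x P_1(x) = p(x) = -2x and x^2 P_2(x) = q(x) = 3x^2 + 2x - 6 are polynomials, hence analytic at x = 0.
p(0) = 0,  q(0) = -6.
Indicial equation: r(r-1) + p(0) r + q(0) = 0, i.e. r^2 + (p(0) - 1) r + q(0) = 0, i.e. r^2 - 1 r - 6 = 0.
Discriminant: (-1)^2 - 4(-6) = 25, so r = (1 ± 5)/2.
Solving: r_1 = 3, r_2 = -2.

indicial: r^2 - 1 r - 6 = 0; roots r_1 = 3, r_2 = -2


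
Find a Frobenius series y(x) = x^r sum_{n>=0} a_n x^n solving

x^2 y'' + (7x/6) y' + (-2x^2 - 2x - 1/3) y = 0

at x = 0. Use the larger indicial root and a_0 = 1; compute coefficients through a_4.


Write in Frobenius form y'' + (p(x)/x) y' + (q(x)/x^2) y = 0:
  p(x) = 7/6,  q(x) = -2x^2 - 2x - 1/3.
Indicial equation: r(r-1) + (7/6) r + (-1/3) = 0 -> roots r_1 = 1/2, r_2 = -2/3.
Take r = r_1 = 1/2. Let y(x) = x^r sum_{n>=0} a_n x^n with a_0 = 1.
Substitute y = x^r sum a_n x^n and match x^{r+n}. The recurrence is
  D(n) a_n - 2 a_{n-1} - 2 a_{n-2} = 0,  where D(n) = (r+n)(r+n-1) + (7/6)(r+n) + (-1/3).
  a_n = [2 a_{n-1} + 2 a_{n-2}] / D(n).
Since the indicial polynomial factors as (r - r_1)(r - r_2), D(n) = (r_1 + n - r_1)(r_1 + n - r_2) = n(n + 7/6).
Evaluating step by step (a_0 = 1):
  n = 1: D(1) = 1(1 + 7/6) = 13/6; numerator = 2(1) = 2; a_1 = (2)/(13/6) = 12/13
  n = 2: D(2) = 2(2 + 7/6) = 19/3; numerator = 2(12/13) + 2(1) = 50/13; a_2 = (50/13)/(19/3) = 150/247
  n = 3: D(3) = 3(3 + 7/6) = 25/2; numerator = 2(150/247) + 2(12/13) = 756/247; a_3 = (756/247)/(25/2) = 1512/6175
  n = 4: D(4) = 4(4 + 7/6) = 62/3; numerator = 2(1512/6175) + 2(150/247) = 10524/6175; a_4 = (10524/6175)/(62/3) = 15786/191425

r = 1/2; a_0 = 1; a_1 = 12/13; a_2 = 150/247; a_3 = 1512/6175; a_4 = 15786/191425


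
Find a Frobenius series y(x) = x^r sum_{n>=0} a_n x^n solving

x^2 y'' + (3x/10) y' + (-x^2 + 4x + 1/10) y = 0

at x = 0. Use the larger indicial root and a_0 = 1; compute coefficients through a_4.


Write in Frobenius form y'' + (p(x)/x) y' + (q(x)/x^2) y = 0:
  p(x) = 3/10,  q(x) = -x^2 + 4x + 1/10.
Indicial equation: r(r-1) + (3/10) r + (1/10) = 0 -> roots r_1 = 1/2, r_2 = 1/5.
Take r = r_1 = 1/2. Let y(x) = x^r sum_{n>=0} a_n x^n with a_0 = 1.
Substitute y = x^r sum a_n x^n and match x^{r+n}. The recurrence is
  D(n) a_n + 4 a_{n-1} - 1 a_{n-2} = 0,  where D(n) = (r+n)(r+n-1) + (3/10)(r+n) + (1/10).
  a_n = [-4 a_{n-1} + 1 a_{n-2}] / D(n).
Since the indicial polynomial factors as (r - r_1)(r - r_2), D(n) = (r_1 + n - r_1)(r_1 + n - r_2) = n(n + 3/10).
Evaluating step by step (a_0 = 1):
  n = 1: D(1) = 1(1 + 3/10) = 13/10; numerator = -4(1) = -4; a_1 = (-4)/(13/10) = -40/13
  n = 2: D(2) = 2(2 + 3/10) = 23/5; numerator = -4(-40/13) + 1(1) = 173/13; a_2 = (173/13)/(23/5) = 865/299
  n = 3: D(3) = 3(3 + 3/10) = 99/10; numerator = -4(865/299) + 1(-40/13) = -4380/299; a_3 = (-4380/299)/(99/10) = -14600/9867
  n = 4: D(4) = 4(4 + 3/10) = 86/5; numerator = -4(-14600/9867) + 1(865/299) = 86945/9867; a_4 = (86945/9867)/(86/5) = 434725/848562

r = 1/2; a_0 = 1; a_1 = -40/13; a_2 = 865/299; a_3 = -14600/9867; a_4 = 434725/848562


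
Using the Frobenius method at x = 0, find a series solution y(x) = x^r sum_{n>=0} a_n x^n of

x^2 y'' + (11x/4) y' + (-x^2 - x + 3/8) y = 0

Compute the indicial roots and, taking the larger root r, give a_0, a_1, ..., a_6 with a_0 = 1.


Write in Frobenius form y'' + (p(x)/x) y' + (q(x)/x^2) y = 0:
  p(x) = 11/4,  q(x) = -x^2 - x + 3/8.
Indicial equation: r(r-1) + (11/4) r + (3/8) = 0 -> roots r_1 = -1/4, r_2 = -3/2.
Take r = r_1 = -1/4. Let y(x) = x^r sum_{n>=0} a_n x^n with a_0 = 1.
Substitute y = x^r sum a_n x^n and match x^{r+n}. The recurrence is
  D(n) a_n - 1 a_{n-1} - 1 a_{n-2} = 0,  where D(n) = (r+n)(r+n-1) + (11/4)(r+n) + (3/8).
  a_n = [1 a_{n-1} + 1 a_{n-2}] / D(n).
Since the indicial polynomial factors as (r - r_1)(r - r_2), D(n) = (r_1 + n - r_1)(r_1 + n - r_2) = n(n + 5/4).
Evaluating step by step (a_0 = 1):
  n = 1: D(1) = 1(1 + 5/4) = 9/4; numerator = 1(1) = 1; a_1 = (1)/(9/4) = 4/9
  n = 2: D(2) = 2(2 + 5/4) = 13/2; numerator = 1(4/9) + 1(1) = 13/9; a_2 = (13/9)/(13/2) = 2/9
  n = 3: D(3) = 3(3 + 5/4) = 51/4; numerator = 1(2/9) + 1(4/9) = 2/3; a_3 = (2/3)/(51/4) = 8/153
  n = 4: D(4) = 4(4 + 5/4) = 21; numerator = 1(8/153) + 1(2/9) = 14/51; a_4 = (14/51)/(21) = 2/153
  n = 5: D(5) = 5(5 + 5/4) = 125/4; numerator = 1(2/153) + 1(8/153) = 10/153; a_5 = (10/153)/(125/4) = 8/3825
  n = 6: D(6) = 6(6 + 5/4) = 87/2; numerator = 1(8/3825) + 1(2/153) = 58/3825; a_6 = (58/3825)/(87/2) = 4/11475

r = -1/4; a_0 = 1; a_1 = 4/9; a_2 = 2/9; a_3 = 8/153; a_4 = 2/153; a_5 = 8/3825; a_6 = 4/11475


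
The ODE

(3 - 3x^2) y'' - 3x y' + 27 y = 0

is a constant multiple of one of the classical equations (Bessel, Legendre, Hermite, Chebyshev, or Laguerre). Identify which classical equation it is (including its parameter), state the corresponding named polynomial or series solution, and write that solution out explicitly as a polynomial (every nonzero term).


All three coefficients share the factor 3; dividing through by 3 gives  (1 - x^2) y'' - x y' + 9 y = 0.
This matches the Chebyshev equation (1 - x^2) y'' - x y' + n^2 y = 0 (note the -x y' term, not -2x y') with n^2 = 9, so n = 3; the polynomial solution is T_3(x).
With y = sum_k a_k x^k, matching x^k gives (k+2)(k+1) a_{k+2} = (k^2 - n^2) a_k = (k - 3)(k + 3) a_k. The right side vanishes at k = 3, so the series with the parity of 3 terminates at degree 3.
Standard normalization: leading coefficient of T_n is 2^(n-1), so a_3 = 2^2 = 4. Work downward with a_k = (k+1)(k+2) a_{k+2} / ((k - 3)(k + 3)):
  a_1 = (2)(3)(4) / ((1 - 3)(1 + 3)) = 24/(-8) = -3
Hence T_3(x) = 4 x^3 - 3 x.

T_3(x); series = 4 x^3 - 3 x


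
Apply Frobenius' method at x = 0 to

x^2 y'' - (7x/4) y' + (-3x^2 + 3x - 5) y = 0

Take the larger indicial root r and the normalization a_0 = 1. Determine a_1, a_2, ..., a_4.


Write in Frobenius form y'' + (p(x)/x) y' + (q(x)/x^2) y = 0:
  p(x) = -7/4,  q(x) = -3x^2 + 3x - 5.
Indicial equation: r(r-1) + (-7/4) r + (-5) = 0 -> roots r_1 = 4, r_2 = -5/4.
Take r = r_1 = 4. Let y(x) = x^r sum_{n>=0} a_n x^n with a_0 = 1.
Substitute y = x^r sum a_n x^n and match x^{r+n}. The recurrence is
  D(n) a_n + 3 a_{n-1} - 3 a_{n-2} = 0,  where D(n) = (r+n)(r+n-1) + (-7/4)(r+n) + (-5).
  a_n = [-3 a_{n-1} + 3 a_{n-2}] / D(n).
Since the indicial polynomial factors as (r - r_1)(r - r_2), D(n) = (r_1 + n - r_1)(r_1 + n - r_2) = n(n + 21/4).
Evaluating step by step (a_0 = 1):
  n = 1: D(1) = 1(1 + 21/4) = 25/4; numerator = -3(1) = -3; a_1 = (-3)/(25/4) = -12/25
  n = 2: D(2) = 2(2 + 21/4) = 29/2; numerator = -3(-12/25) + 3(1) = 111/25; a_2 = (111/25)/(29/2) = 222/725
  n = 3: D(3) = 3(3 + 21/4) = 99/4; numerator = -3(222/725) + 3(-12/25) = -342/145; a_3 = (-342/145)/(99/4) = -152/1595
  n = 4: D(4) = 4(4 + 21/4) = 37; numerator = -3(-152/1595) + 3(222/725) = 9606/7975; a_4 = (9606/7975)/(37) = 9606/295075

r = 4; a_0 = 1; a_1 = -12/25; a_2 = 222/725; a_3 = -152/1595; a_4 = 9606/295075


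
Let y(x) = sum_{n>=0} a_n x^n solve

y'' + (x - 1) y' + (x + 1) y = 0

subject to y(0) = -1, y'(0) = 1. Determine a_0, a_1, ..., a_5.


Ansatz: y(x) = sum_{n>=0} a_n x^n, so y'(x) = sum_{n>=1} n a_n x^(n-1) and y''(x) = sum_{n>=2} n(n-1) a_n x^(n-2).
Substitute into P(x) y'' + Q(x) y' + R(x) y = 0 with P(x) = 1, Q(x) = x - 1, R(x) = x + 1, and match powers of x.
Initial conditions: a_0 = -1, a_1 = 1.
Setting the coefficient of each power of x to zero and solving order by order (substituting the coefficients already found):
  x^0: 2 a_2 - a_1 + a_0 = 0  ->  2 a_2 = a_1 - a_0 = 2  ->  a_2 = 1
  x^1: 6 a_3 - 2 a_2 + 2 a_1 + a_0 = 0  ->  6 a_3 = 2 a_2 - 2 a_1 - a_0 = 1  ->  a_3 = 1/6
  x^2: 12 a_4 - 3 a_3 + 3 a_2 + a_1 = 0  ->  12 a_4 = 3 a_3 - 3 a_2 - a_1 = -7/2  ->  a_4 = -7/24
  x^3: 20 a_5 - 4 a_4 + 4 a_3 + a_2 = 0  ->  20 a_5 = 4 a_4 - 4 a_3 - a_2 = -17/6  ->  a_5 = -17/120
Truncated series: y(x) = -1 + x + x^2 + (1/6) x^3 - (7/24) x^4 - (17/120) x^5 + O(x^6).

a_0 = -1; a_1 = 1; a_2 = 1; a_3 = 1/6; a_4 = -7/24; a_5 = -17/120


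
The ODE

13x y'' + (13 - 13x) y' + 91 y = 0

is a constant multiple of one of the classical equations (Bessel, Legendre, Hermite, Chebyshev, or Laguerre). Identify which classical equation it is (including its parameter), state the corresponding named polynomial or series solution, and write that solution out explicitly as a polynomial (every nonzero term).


All three coefficients share the factor 13; dividing through by 13 gives  x y'' + (1 - x) y' + 7 y = 0.
This matches the Laguerre equation x y'' + (1 - x) y' + n y = 0 with n = 7; the polynomial solution is L_7(x).
With y = sum_k a_k x^k, matching x^k gives (k+1)k a_{k+1} + (k+1) a_{k+1} - k a_k + n a_k = 0, i.e. (k+1)^2 a_{k+1} = (k - n) a_k = (k - 7) a_k. The right side vanishes at k = 7, so the series terminates at degree 7.
Standard normalization L_n(0) = 1 gives a_0 = 1. Work upward with a_{k+1} = (k - 7) a_k / (k+1)^2:
  a_1 = (0 - 7)(1) / 1^2 = -7/1 = -7
  a_2 = (1 - 7)(-7) / 2^2 = 42/4 = 21/2
  a_3 = (2 - 7)(21/2) / 3^2 = (-105/2)/9 = -35/6
  a_4 = (3 - 7)(-35/6) / 4^2 = (70/3)/16 = 35/24
  a_5 = (4 - 7)(35/24) / 5^2 = (-35/8)/25 = -7/40
  a_6 = (5 - 7)(-7/40) / 6^2 = (7/20)/36 = 7/720
  a_7 = (6 - 7)(7/720) / 7^2 = (-7/720)/49 = -1/5040
Hence L_7(x) = -x^7/5040 + 7 x^6/720 - 7 x^5/40 + 35 x^4/24 - 35 x^3/6 + 21 x^2/2 - 7 x + 1.

L_7(x); series = -x^7/5040 + 7 x^6/720 - 7 x^5/40 + 35 x^4/24 - 35 x^3/6 + 21 x^2/2 - 7 x + 1


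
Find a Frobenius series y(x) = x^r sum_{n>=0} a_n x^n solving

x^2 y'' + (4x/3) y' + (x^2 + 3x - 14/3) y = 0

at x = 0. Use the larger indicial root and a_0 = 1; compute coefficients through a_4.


Write in Frobenius form y'' + (p(x)/x) y' + (q(x)/x^2) y = 0:
  p(x) = 4/3,  q(x) = x^2 + 3x - 14/3.
Indicial equation: r(r-1) + (4/3) r + (-14/3) = 0 -> roots r_1 = 2, r_2 = -7/3.
Take r = r_1 = 2. Let y(x) = x^r sum_{n>=0} a_n x^n with a_0 = 1.
Substitute y = x^r sum a_n x^n and match x^{r+n}. The recurrence is
  D(n) a_n + 3 a_{n-1} + 1 a_{n-2} = 0,  where D(n) = (r+n)(r+n-1) + (4/3)(r+n) + (-14/3).
  a_n = [-3 a_{n-1} - 1 a_{n-2}] / D(n).
Since the indicial polynomial factors as (r - r_1)(r - r_2), D(n) = (r_1 + n - r_1)(r_1 + n - r_2) = n(n + 13/3).
Evaluating step by step (a_0 = 1):
  n = 1: D(1) = 1(1 + 13/3) = 16/3; numerator = -3(1) = -3; a_1 = (-3)/(16/3) = -9/16
  n = 2: D(2) = 2(2 + 13/3) = 38/3; numerator = -3(-9/16) - 1(1) = 11/16; a_2 = (11/16)/(38/3) = 33/608
  n = 3: D(3) = 3(3 + 13/3) = 22; numerator = -3(33/608) - 1(-9/16) = 243/608; a_3 = (243/608)/(22) = 243/13376
  n = 4: D(4) = 4(4 + 13/3) = 100/3; numerator = -3(243/13376) - 1(33/608) = -1455/13376; a_4 = (-1455/13376)/(100/3) = -873/267520

r = 2; a_0 = 1; a_1 = -9/16; a_2 = 33/608; a_3 = 243/13376; a_4 = -873/267520


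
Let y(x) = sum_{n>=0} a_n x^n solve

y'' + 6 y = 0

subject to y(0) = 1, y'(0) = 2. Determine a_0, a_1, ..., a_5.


Ansatz: y(x) = sum_{n>=0} a_n x^n, so y'(x) = sum_{n>=1} n a_n x^(n-1) and y''(x) = sum_{n>=2} n(n-1) a_n x^(n-2).
Substitute into P(x) y'' + Q(x) y' + R(x) y = 0 with P(x) = 1, Q(x) = 0, R(x) = 6, and match powers of x.
Initial conditions: a_0 = 1, a_1 = 2.
Setting the coefficient of each power of x to zero and solving order by order (substituting the coefficients already found):
  x^0: 2 a_2 + 6 a_0 = 0  ->  2 a_2 = -6 a_0 = -6  ->  a_2 = -3
  x^1: 6 a_3 + 6 a_1 = 0  ->  6 a_3 = -6 a_1 = -12  ->  a_3 = -2
  x^2: 12 a_4 + 6 a_2 = 0  ->  12 a_4 = -6 a_2 = 18  ->  a_4 = 3/2
  x^3: 20 a_5 + 6 a_3 = 0  ->  20 a_5 = -6 a_3 = 12  ->  a_5 = 3/5
Truncated series: y(x) = 1 + 2 x - 3 x^2 - 2 x^3 + (3/2) x^4 + (3/5) x^5 + O(x^6).

a_0 = 1; a_1 = 2; a_2 = -3; a_3 = -2; a_4 = 3/2; a_5 = 3/5


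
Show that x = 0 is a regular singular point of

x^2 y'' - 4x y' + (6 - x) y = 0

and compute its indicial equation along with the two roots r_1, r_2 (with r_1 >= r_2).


Divide by x^2 to reach normal form y'' + P_1(x) y' + P_2(x) y = 0 with P_1(x) = -4/x and P_2(x) = -1/x + 6/x^2.
x = 0 is a singular point because the y'-coefficient -4/x has a pole at x = 0 and the y-coefficient -1/x + 6/x^2 has a pole at x = 0.
It is a regular singular point because x P_1(x) = p(x) = -4 and x^2 P_2(x) = q(x) = 6 - x are polynomials, hence analytic at x = 0.
p(0) = -4,  q(0) = 6.
Indicial equation: r(r-1) + p(0) r + q(0) = 0, i.e. r^2 + (p(0) - 1) r + q(0) = 0, i.e. r^2 - 5 r + 6 = 0.
Discriminant: (-5)^2 - 4(6) = 1, so r = (5 ± 1)/2.
Solving: r_1 = 3, r_2 = 2.

indicial: r^2 - 5 r + 6 = 0; roots r_1 = 3, r_2 = 2


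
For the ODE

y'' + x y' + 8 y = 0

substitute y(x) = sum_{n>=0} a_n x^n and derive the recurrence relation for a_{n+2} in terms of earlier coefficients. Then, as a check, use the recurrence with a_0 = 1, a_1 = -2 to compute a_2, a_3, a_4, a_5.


Substitute y = sum_n a_n x^n.
y''(x) has coefficient (n+2)(n+1) a_{n+2} at x^n;
x y'(x) has coefficient n a_n at x^n (shift);
8 y(x) has coefficient 8 a_n at x^n.
Matching x^n: (n+2)(n+1) a_{n+2} + (n + 8) a_n = 0.
Thus a_{n+2} = (-n - 8) / ((n+1)(n+2)) * a_n.

Check with a_0 = 1, a_1 = -2 (apply the recurrence for n = 0, 1, 2, 3): a_0 = 1, a_1 = -2, a_2 = -4, a_3 = 3, a_4 = 10/3, a_5 = -33/20.

a_(n+2) = (-n - 8) / ((n+1)(n+2)) * a_n; check: a_0 = 1, a_1 = -2, a_2 = -4, a_3 = 3, a_4 = 10/3, a_5 = -33/20


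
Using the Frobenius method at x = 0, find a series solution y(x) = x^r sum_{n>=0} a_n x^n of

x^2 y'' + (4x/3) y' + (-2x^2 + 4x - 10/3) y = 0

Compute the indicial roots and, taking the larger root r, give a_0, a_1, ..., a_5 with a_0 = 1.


Write in Frobenius form y'' + (p(x)/x) y' + (q(x)/x^2) y = 0:
  p(x) = 4/3,  q(x) = -2x^2 + 4x - 10/3.
Indicial equation: r(r-1) + (4/3) r + (-10/3) = 0 -> roots r_1 = 5/3, r_2 = -2.
Take r = r_1 = 5/3. Let y(x) = x^r sum_{n>=0} a_n x^n with a_0 = 1.
Substitute y = x^r sum a_n x^n and match x^{r+n}. The recurrence is
  D(n) a_n + 4 a_{n-1} - 2 a_{n-2} = 0,  where D(n) = (r+n)(r+n-1) + (4/3)(r+n) + (-10/3).
  a_n = [-4 a_{n-1} + 2 a_{n-2}] / D(n).
Since the indicial polynomial factors as (r - r_1)(r - r_2), D(n) = (r_1 + n - r_1)(r_1 + n - r_2) = n(n + 11/3).
Evaluating step by step (a_0 = 1):
  n = 1: D(1) = 1(1 + 11/3) = 14/3; numerator = -4(1) = -4; a_1 = (-4)/(14/3) = -6/7
  n = 2: D(2) = 2(2 + 11/3) = 34/3; numerator = -4(-6/7) + 2(1) = 38/7; a_2 = (38/7)/(34/3) = 57/119
  n = 3: D(3) = 3(3 + 11/3) = 20; numerator = -4(57/119) + 2(-6/7) = -432/119; a_3 = (-432/119)/(20) = -108/595
  n = 4: D(4) = 4(4 + 11/3) = 92/3; numerator = -4(-108/595) + 2(57/119) = 1002/595; a_4 = (1002/595)/(92/3) = 1503/27370
  n = 5: D(5) = 5(5 + 11/3) = 130/3; numerator = -4(1503/27370) + 2(-108/595) = -7974/13685; a_5 = (-7974/13685)/(130/3) = -11961/889525

r = 5/3; a_0 = 1; a_1 = -6/7; a_2 = 57/119; a_3 = -108/595; a_4 = 1503/27370; a_5 = -11961/889525


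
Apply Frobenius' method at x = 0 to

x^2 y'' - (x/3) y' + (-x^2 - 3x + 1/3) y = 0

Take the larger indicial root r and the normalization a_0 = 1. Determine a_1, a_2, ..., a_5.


Write in Frobenius form y'' + (p(x)/x) y' + (q(x)/x^2) y = 0:
  p(x) = -1/3,  q(x) = -x^2 - 3x + 1/3.
Indicial equation: r(r-1) + (-1/3) r + (1/3) = 0 -> roots r_1 = 1, r_2 = 1/3.
Take r = r_1 = 1. Let y(x) = x^r sum_{n>=0} a_n x^n with a_0 = 1.
Substitute y = x^r sum a_n x^n and match x^{r+n}. The recurrence is
  D(n) a_n - 3 a_{n-1} - 1 a_{n-2} = 0,  where D(n) = (r+n)(r+n-1) + (-1/3)(r+n) + (1/3).
  a_n = [3 a_{n-1} + 1 a_{n-2}] / D(n).
Since the indicial polynomial factors as (r - r_1)(r - r_2), D(n) = (r_1 + n - r_1)(r_1 + n - r_2) = n(n + 2/3).
Evaluating step by step (a_0 = 1):
  n = 1: D(1) = 1(1 + 2/3) = 5/3; numerator = 3(1) = 3; a_1 = (3)/(5/3) = 9/5
  n = 2: D(2) = 2(2 + 2/3) = 16/3; numerator = 3(9/5) + 1(1) = 32/5; a_2 = (32/5)/(16/3) = 6/5
  n = 3: D(3) = 3(3 + 2/3) = 11; numerator = 3(6/5) + 1(9/5) = 27/5; a_3 = (27/5)/(11) = 27/55
  n = 4: D(4) = 4(4 + 2/3) = 56/3; numerator = 3(27/55) + 1(6/5) = 147/55; a_4 = (147/55)/(56/3) = 63/440
  n = 5: D(5) = 5(5 + 2/3) = 85/3; numerator = 3(63/440) + 1(27/55) = 81/88; a_5 = (81/88)/(85/3) = 243/7480

r = 1; a_0 = 1; a_1 = 9/5; a_2 = 6/5; a_3 = 27/55; a_4 = 63/440; a_5 = 243/7480


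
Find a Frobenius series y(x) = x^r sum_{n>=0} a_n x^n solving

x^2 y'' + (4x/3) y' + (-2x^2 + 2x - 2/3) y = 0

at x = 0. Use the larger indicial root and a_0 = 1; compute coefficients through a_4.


Write in Frobenius form y'' + (p(x)/x) y' + (q(x)/x^2) y = 0:
  p(x) = 4/3,  q(x) = -2x^2 + 2x - 2/3.
Indicial equation: r(r-1) + (4/3) r + (-2/3) = 0 -> roots r_1 = 2/3, r_2 = -1.
Take r = r_1 = 2/3. Let y(x) = x^r sum_{n>=0} a_n x^n with a_0 = 1.
Substitute y = x^r sum a_n x^n and match x^{r+n}. The recurrence is
  D(n) a_n + 2 a_{n-1} - 2 a_{n-2} = 0,  where D(n) = (r+n)(r+n-1) + (4/3)(r+n) + (-2/3).
  a_n = [-2 a_{n-1} + 2 a_{n-2}] / D(n).
Since the indicial polynomial factors as (r - r_1)(r - r_2), D(n) = (r_1 + n - r_1)(r_1 + n - r_2) = n(n + 5/3).
Evaluating step by step (a_0 = 1):
  n = 1: D(1) = 1(1 + 5/3) = 8/3; numerator = -2(1) = -2; a_1 = (-2)/(8/3) = -3/4
  n = 2: D(2) = 2(2 + 5/3) = 22/3; numerator = -2(-3/4) + 2(1) = 7/2; a_2 = (7/2)/(22/3) = 21/44
  n = 3: D(3) = 3(3 + 5/3) = 14; numerator = -2(21/44) + 2(-3/4) = -27/11; a_3 = (-27/11)/(14) = -27/154
  n = 4: D(4) = 4(4 + 5/3) = 68/3; numerator = -2(-27/154) + 2(21/44) = 201/154; a_4 = (201/154)/(68/3) = 603/10472

r = 2/3; a_0 = 1; a_1 = -3/4; a_2 = 21/44; a_3 = -27/154; a_4 = 603/10472


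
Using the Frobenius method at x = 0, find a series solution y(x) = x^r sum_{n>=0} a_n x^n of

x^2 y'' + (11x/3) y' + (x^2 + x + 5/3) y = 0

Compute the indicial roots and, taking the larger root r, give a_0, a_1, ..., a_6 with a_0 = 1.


Write in Frobenius form y'' + (p(x)/x) y' + (q(x)/x^2) y = 0:
  p(x) = 11/3,  q(x) = x^2 + x + 5/3.
Indicial equation: r(r-1) + (11/3) r + (5/3) = 0 -> roots r_1 = -1, r_2 = -5/3.
Take r = r_1 = -1. Let y(x) = x^r sum_{n>=0} a_n x^n with a_0 = 1.
Substitute y = x^r sum a_n x^n and match x^{r+n}. The recurrence is
  D(n) a_n + 1 a_{n-1} + 1 a_{n-2} = 0,  where D(n) = (r+n)(r+n-1) + (11/3)(r+n) + (5/3).
  a_n = [-1 a_{n-1} - 1 a_{n-2}] / D(n).
Since the indicial polynomial factors as (r - r_1)(r - r_2), D(n) = (r_1 + n - r_1)(r_1 + n - r_2) = n(n + 2/3).
Evaluating step by step (a_0 = 1):
  n = 1: D(1) = 1(1 + 2/3) = 5/3; numerator = -1(1) = -1; a_1 = (-1)/(5/3) = -3/5
  n = 2: D(2) = 2(2 + 2/3) = 16/3; numerator = -1(-3/5) - 1(1) = -2/5; a_2 = (-2/5)/(16/3) = -3/40
  n = 3: D(3) = 3(3 + 2/3) = 11; numerator = -1(-3/40) - 1(-3/5) = 27/40; a_3 = (27/40)/(11) = 27/440
  n = 4: D(4) = 4(4 + 2/3) = 56/3; numerator = -1(27/440) - 1(-3/40) = 3/220; a_4 = (3/220)/(56/3) = 9/12320
  n = 5: D(5) = 5(5 + 2/3) = 85/3; numerator = -1(9/12320) - 1(27/440) = -153/2464; a_5 = (-153/2464)/(85/3) = -27/12320
  n = 6: D(6) = 6(6 + 2/3) = 40; numerator = -1(-27/12320) - 1(9/12320) = 9/6160; a_6 = (9/6160)/(40) = 9/246400

r = -1; a_0 = 1; a_1 = -3/5; a_2 = -3/40; a_3 = 27/440; a_4 = 9/12320; a_5 = -27/12320; a_6 = 9/246400


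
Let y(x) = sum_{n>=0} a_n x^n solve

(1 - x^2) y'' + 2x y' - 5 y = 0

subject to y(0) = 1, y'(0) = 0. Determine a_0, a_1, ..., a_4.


Ansatz: y(x) = sum_{n>=0} a_n x^n, so y'(x) = sum_{n>=1} n a_n x^(n-1) and y''(x) = sum_{n>=2} n(n-1) a_n x^(n-2).
Substitute into P(x) y'' + Q(x) y' + R(x) y = 0 with P(x) = 1 - x^2, Q(x) = 2x, R(x) = -5, and match powers of x.
Initial conditions: a_0 = 1, a_1 = 0.
Setting the coefficient of each power of x to zero and solving order by order (substituting the coefficients already found):
  x^0: 2 a_2 - 5 a_0 = 0  ->  2 a_2 = 5 a_0 = 5  ->  a_2 = 5/2
  x^1: 6 a_3 - 3 a_1 = 0  ->  6 a_3 = 3 a_1 = 0  ->  a_3 = 0
  x^2: 12 a_4 - 3 a_2 = 0  ->  12 a_4 = 3 a_2 = 15/2  ->  a_4 = 5/8
Truncated series: y(x) = 1 + (5/2) x^2 + (5/8) x^4 + O(x^5).

a_0 = 1; a_1 = 0; a_2 = 5/2; a_3 = 0; a_4 = 5/8


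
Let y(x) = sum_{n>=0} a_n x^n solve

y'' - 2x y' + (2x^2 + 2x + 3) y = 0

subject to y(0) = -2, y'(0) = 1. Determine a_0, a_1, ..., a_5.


Ansatz: y(x) = sum_{n>=0} a_n x^n, so y'(x) = sum_{n>=1} n a_n x^(n-1) and y''(x) = sum_{n>=2} n(n-1) a_n x^(n-2).
Substitute into P(x) y'' + Q(x) y' + R(x) y = 0 with P(x) = 1, Q(x) = -2x, R(x) = 2x^2 + 2x + 3, and match powers of x.
Initial conditions: a_0 = -2, a_1 = 1.
Setting the coefficient of each power of x to zero and solving order by order (substituting the coefficients already found):
  x^0: 2 a_2 + 3 a_0 = 0  ->  2 a_2 = -3 a_0 = 6  ->  a_2 = 3
  x^1: 6 a_3 + a_1 + 2 a_0 = 0  ->  6 a_3 = -a_1 - 2 a_0 = 3  ->  a_3 = 1/2
  x^2: 12 a_4 - a_2 + 2 a_1 + 2 a_0 = 0  ->  12 a_4 = a_2 - 2 a_1 - 2 a_0 = 5  ->  a_4 = 5/12
  x^3: 20 a_5 - 3 a_3 + 2 a_2 + 2 a_1 = 0  ->  20 a_5 = 3 a_3 - 2 a_2 - 2 a_1 = -13/2  ->  a_5 = -13/40
Truncated series: y(x) = -2 + x + 3 x^2 + (1/2) x^3 + (5/12) x^4 - (13/40) x^5 + O(x^6).

a_0 = -2; a_1 = 1; a_2 = 3; a_3 = 1/2; a_4 = 5/12; a_5 = -13/40


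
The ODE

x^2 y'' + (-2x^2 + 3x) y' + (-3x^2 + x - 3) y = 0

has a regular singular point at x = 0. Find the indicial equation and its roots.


Divide by x^2 to reach normal form y'' + P_1(x) y' + P_2(x) y = 0 with P_1(x) = -2 + 3/x and P_2(x) = -3 + 1/x - 3/x^2.
x = 0 is a singular point because the y'-coefficient -2 + 3/x has a pole at x = 0 and the y-coefficient -3 + 1/x - 3/x^2 has a pole at x = 0.
It is a regular singular point because x P_1(x) = p(x) = 3 - 2x and x^2 P_2(x) = q(x) = -3x^2 + x - 3 are polynomials, hence analytic at x = 0.
p(0) = 3,  q(0) = -3.
Indicial equation: r(r-1) + p(0) r + q(0) = 0, i.e. r^2 + (p(0) - 1) r + q(0) = 0, i.e. r^2 + 2 r - 3 = 0.
Discriminant: (2)^2 - 4(-3) = 16, so r = (-2 ± 4)/2.
Solving: r_1 = 1, r_2 = -3.

indicial: r^2 + 2 r - 3 = 0; roots r_1 = 1, r_2 = -3


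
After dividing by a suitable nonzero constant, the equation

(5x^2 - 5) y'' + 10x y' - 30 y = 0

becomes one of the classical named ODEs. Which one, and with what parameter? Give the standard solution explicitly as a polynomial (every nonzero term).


All three coefficients share the factor -5; dividing through by -5 gives  (1 - x^2) y'' - 2x y' + 6 y = 0.
This matches the Legendre equation (1 - x^2) y'' - 2x y' + n(n+1) y = 0 (note the -2x y' term) with n(n+1) = 6, so n = 2; the polynomial solution is P_2(x).
With y = sum_k a_k x^k, matching x^k gives (k+2)(k+1) a_{k+2} = [k(k+1) - n(n+1)] a_k = (k - 2)(k + 3) a_k. The right side vanishes at k = 2, so the series with the parity of 2 terminates at degree 2.
Standard normalization (P_n(1) = 1): leading coefficient (2n)!/(2^n (n!)^2) = 24/(4*4) = 3/2, so a_2 = 3/2. Work downward with a_k = (k+1)(k+2) a_{k+2} / ((k - 2)(k + 3)):
  a_0 = (1)(2)(3/2) / ((0 - 2)(0 + 3)) = 3/(-6) = -1/2
Hence P_2(x) = 3 x^2/2 - 1/2.

P_2(x); series = 3 x^2/2 - 1/2


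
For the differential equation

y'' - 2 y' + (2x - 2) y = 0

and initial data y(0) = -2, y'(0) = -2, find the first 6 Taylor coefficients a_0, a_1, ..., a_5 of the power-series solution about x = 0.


Ansatz: y(x) = sum_{n>=0} a_n x^n, so y'(x) = sum_{n>=1} n a_n x^(n-1) and y''(x) = sum_{n>=2} n(n-1) a_n x^(n-2).
Substitute into P(x) y'' + Q(x) y' + R(x) y = 0 with P(x) = 1, Q(x) = -2, R(x) = 2x - 2, and match powers of x.
Initial conditions: a_0 = -2, a_1 = -2.
Setting the coefficient of each power of x to zero and solving order by order (substituting the coefficients already found):
  x^0: 2 a_2 - 2 a_1 - 2 a_0 = 0  ->  2 a_2 = 2 a_1 + 2 a_0 = -8  ->  a_2 = -4
  x^1: 6 a_3 - 4 a_2 - 2 a_1 + 2 a_0 = 0  ->  6 a_3 = 4 a_2 + 2 a_1 - 2 a_0 = -16  ->  a_3 = -8/3
  x^2: 12 a_4 - 6 a_3 - 2 a_2 + 2 a_1 = 0  ->  12 a_4 = 6 a_3 + 2 a_2 - 2 a_1 = -20  ->  a_4 = -5/3
  x^3: 20 a_5 - 8 a_4 - 2 a_3 + 2 a_2 = 0  ->  20 a_5 = 8 a_4 + 2 a_3 - 2 a_2 = -32/3  ->  a_5 = -8/15
Truncated series: y(x) = -2 - 2 x - 4 x^2 - (8/3) x^3 - (5/3) x^4 - (8/15) x^5 + O(x^6).

a_0 = -2; a_1 = -2; a_2 = -4; a_3 = -8/3; a_4 = -5/3; a_5 = -8/15


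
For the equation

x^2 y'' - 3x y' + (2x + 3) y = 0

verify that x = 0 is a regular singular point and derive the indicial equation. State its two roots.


Divide by x^2 to reach normal form y'' + P_1(x) y' + P_2(x) y = 0 with P_1(x) = -3/x and P_2(x) = 2/x + 3/x^2.
x = 0 is a singular point because the y'-coefficient -3/x has a pole at x = 0 and the y-coefficient 2/x + 3/x^2 has a pole at x = 0.
It is a regular singular point because x P_1(x) = p(x) = -3 and x^2 P_2(x) = q(x) = 2x + 3 are polynomials, hence analytic at x = 0.
p(0) = -3,  q(0) = 3.
Indicial equation: r(r-1) + p(0) r + q(0) = 0, i.e. r^2 + (p(0) - 1) r + q(0) = 0, i.e. r^2 - 4 r + 3 = 0.
Discriminant: (-4)^2 - 4(3) = 4, so r = (4 ± 2)/2.
Solving: r_1 = 3, r_2 = 1.

indicial: r^2 - 4 r + 3 = 0; roots r_1 = 3, r_2 = 1


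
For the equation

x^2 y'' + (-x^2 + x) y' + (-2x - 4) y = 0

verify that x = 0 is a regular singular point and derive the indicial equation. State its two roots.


Divide by x^2 to reach normal form y'' + P_1(x) y' + P_2(x) y = 0 with P_1(x) = -1 + 1/x and P_2(x) = -2/x - 4/x^2.
x = 0 is a singular point because the y'-coefficient -1 + 1/x has a pole at x = 0 and the y-coefficient -2/x - 4/x^2 has a pole at x = 0.
It is a regular singular point because x P_1(x) = p(x) = 1 - x and x^2 P_2(x) = q(x) = -2x - 4 are polynomials, hence analytic at x = 0.
p(0) = 1,  q(0) = -4.
Indicial equation: r(r-1) + p(0) r + q(0) = 0, i.e. r^2 + (p(0) - 1) r + q(0) = 0, i.e. r^2 - 4 = 0.
Discriminant: (0)^2 - 4(-4) = 16, so r = (0 ± 4)/2.
Solving: r_1 = 2, r_2 = -2.

indicial: r^2 - 4 = 0; roots r_1 = 2, r_2 = -2


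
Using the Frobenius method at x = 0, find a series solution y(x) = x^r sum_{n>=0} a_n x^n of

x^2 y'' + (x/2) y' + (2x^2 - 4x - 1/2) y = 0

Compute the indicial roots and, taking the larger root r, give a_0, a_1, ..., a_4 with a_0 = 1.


Write in Frobenius form y'' + (p(x)/x) y' + (q(x)/x^2) y = 0:
  p(x) = 1/2,  q(x) = 2x^2 - 4x - 1/2.
Indicial equation: r(r-1) + (1/2) r + (-1/2) = 0 -> roots r_1 = 1, r_2 = -1/2.
Take r = r_1 = 1. Let y(x) = x^r sum_{n>=0} a_n x^n with a_0 = 1.
Substitute y = x^r sum a_n x^n and match x^{r+n}. The recurrence is
  D(n) a_n - 4 a_{n-1} + 2 a_{n-2} = 0,  where D(n) = (r+n)(r+n-1) + (1/2)(r+n) + (-1/2).
  a_n = [4 a_{n-1} - 2 a_{n-2}] / D(n).
Since the indicial polynomial factors as (r - r_1)(r - r_2), D(n) = (r_1 + n - r_1)(r_1 + n - r_2) = n(n + 3/2).
Evaluating step by step (a_0 = 1):
  n = 1: D(1) = 1(1 + 3/2) = 5/2; numerator = 4(1) = 4; a_1 = (4)/(5/2) = 8/5
  n = 2: D(2) = 2(2 + 3/2) = 7; numerator = 4(8/5) - 2(1) = 22/5; a_2 = (22/5)/(7) = 22/35
  n = 3: D(3) = 3(3 + 3/2) = 27/2; numerator = 4(22/35) - 2(8/5) = -24/35; a_3 = (-24/35)/(27/2) = -16/315
  n = 4: D(4) = 4(4 + 3/2) = 22; numerator = 4(-16/315) - 2(22/35) = -92/63; a_4 = (-92/63)/(22) = -46/693

r = 1; a_0 = 1; a_1 = 8/5; a_2 = 22/35; a_3 = -16/315; a_4 = -46/693


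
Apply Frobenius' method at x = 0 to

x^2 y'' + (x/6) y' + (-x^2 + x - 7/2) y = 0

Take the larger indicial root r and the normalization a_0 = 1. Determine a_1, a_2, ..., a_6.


Write in Frobenius form y'' + (p(x)/x) y' + (q(x)/x^2) y = 0:
  p(x) = 1/6,  q(x) = -x^2 + x - 7/2.
Indicial equation: r(r-1) + (1/6) r + (-7/2) = 0 -> roots r_1 = 7/3, r_2 = -3/2.
Take r = r_1 = 7/3. Let y(x) = x^r sum_{n>=0} a_n x^n with a_0 = 1.
Substitute y = x^r sum a_n x^n and match x^{r+n}. The recurrence is
  D(n) a_n + 1 a_{n-1} - 1 a_{n-2} = 0,  where D(n) = (r+n)(r+n-1) + (1/6)(r+n) + (-7/2).
  a_n = [-1 a_{n-1} + 1 a_{n-2}] / D(n).
Since the indicial polynomial factors as (r - r_1)(r - r_2), D(n) = (r_1 + n - r_1)(r_1 + n - r_2) = n(n + 23/6).
Evaluating step by step (a_0 = 1):
  n = 1: D(1) = 1(1 + 23/6) = 29/6; numerator = -1(1) = -1; a_1 = (-1)/(29/6) = -6/29
  n = 2: D(2) = 2(2 + 23/6) = 35/3; numerator = -1(-6/29) + 1(1) = 35/29; a_2 = (35/29)/(35/3) = 3/29
  n = 3: D(3) = 3(3 + 23/6) = 41/2; numerator = -1(3/29) + 1(-6/29) = -9/29; a_3 = (-9/29)/(41/2) = -18/1189
  n = 4: D(4) = 4(4 + 23/6) = 94/3; numerator = -1(-18/1189) + 1(3/29) = 141/1189; a_4 = (141/1189)/(94/3) = 9/2378
  n = 5: D(5) = 5(5 + 23/6) = 265/6; numerator = -1(9/2378) + 1(-18/1189) = -45/2378; a_5 = (-45/2378)/(265/6) = -27/63017
  n = 6: D(6) = 6(6 + 23/6) = 59; numerator = -1(-27/63017) + 1(9/2378) = 531/126034; a_6 = (531/126034)/(59) = 9/126034

r = 7/3; a_0 = 1; a_1 = -6/29; a_2 = 3/29; a_3 = -18/1189; a_4 = 9/2378; a_5 = -27/63017; a_6 = 9/126034


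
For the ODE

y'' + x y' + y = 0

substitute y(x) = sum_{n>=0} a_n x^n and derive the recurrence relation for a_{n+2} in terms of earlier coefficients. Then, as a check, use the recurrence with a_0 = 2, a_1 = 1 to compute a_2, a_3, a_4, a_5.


Substitute y = sum_n a_n x^n.
y''(x) has coefficient (n+2)(n+1) a_{n+2} at x^n;
x y'(x) has coefficient n a_n at x^n (shift);
y(x) has coefficient 1 a_n at x^n.
Matching x^n: (n+2)(n+1) a_{n+2} + (n + 1) a_n = 0.
Thus a_{n+2} = (-n - 1) / ((n+1)(n+2)) * a_n.

Check with a_0 = 2, a_1 = 1 (apply the recurrence for n = 0, 1, 2, 3): a_0 = 2, a_1 = 1, a_2 = -1, a_3 = -1/3, a_4 = 1/4, a_5 = 1/15.

a_(n+2) = (-n - 1) / ((n+1)(n+2)) * a_n; check: a_0 = 2, a_1 = 1, a_2 = -1, a_3 = -1/3, a_4 = 1/4, a_5 = 1/15


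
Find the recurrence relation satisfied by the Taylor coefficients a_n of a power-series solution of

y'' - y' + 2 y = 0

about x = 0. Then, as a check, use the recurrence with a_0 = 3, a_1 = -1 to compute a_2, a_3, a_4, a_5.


Substitute y = sum_n a_n x^n.
y''(x) has coefficient (n+2)(n+1) a_{n+2} at x^n;
-y'(x) has coefficient -(n+1) a_{n+1} at x^n;
2 y(x) has coefficient 2 a_n at x^n.
Matching x^n: (n+2)(n+1) a_{n+2} - (n+1) a_{n+1} + 2 a_n = 0.
Thus a_{n+2} = [(n+1) a_{n+1} - 2 a_n] / ((n+1)(n+2)).

Check with a_0 = 3, a_1 = -1 (apply the recurrence for n = 0, 1, 2, 3): a_0 = 3, a_1 = -1, a_2 = -7/2, a_3 = -5/6, a_4 = 3/8, a_5 = 19/120.

a_(n+2) = [(n+1) a_(n+1) - 2 a_n] / ((n+1)(n+2)); check: a_0 = 3, a_1 = -1, a_2 = -7/2, a_3 = -5/6, a_4 = 3/8, a_5 = 19/120


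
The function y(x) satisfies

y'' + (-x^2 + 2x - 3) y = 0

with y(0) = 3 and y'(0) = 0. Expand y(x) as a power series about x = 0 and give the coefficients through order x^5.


Ansatz: y(x) = sum_{n>=0} a_n x^n, so y'(x) = sum_{n>=1} n a_n x^(n-1) and y''(x) = sum_{n>=2} n(n-1) a_n x^(n-2).
Substitute into P(x) y'' + Q(x) y' + R(x) y = 0 with P(x) = 1, Q(x) = 0, R(x) = -x^2 + 2x - 3, and match powers of x.
Initial conditions: a_0 = 3, a_1 = 0.
Setting the coefficient of each power of x to zero and solving order by order (substituting the coefficients already found):
  x^0: 2 a_2 - 3 a_0 = 0  ->  2 a_2 = 3 a_0 = 9  ->  a_2 = 9/2
  x^1: 6 a_3 - 3 a_1 + 2 a_0 = 0  ->  6 a_3 = 3 a_1 - 2 a_0 = -6  ->  a_3 = -1
  x^2: 12 a_4 - 3 a_2 + 2 a_1 - a_0 = 0  ->  12 a_4 = 3 a_2 - 2 a_1 + a_0 = 33/2  ->  a_4 = 11/8
  x^3: 20 a_5 - 3 a_3 + 2 a_2 - a_1 = 0  ->  20 a_5 = 3 a_3 - 2 a_2 + a_1 = -12  ->  a_5 = -3/5
Truncated series: y(x) = 3 + (9/2) x^2 - x^3 + (11/8) x^4 - (3/5) x^5 + O(x^6).

a_0 = 3; a_1 = 0; a_2 = 9/2; a_3 = -1; a_4 = 11/8; a_5 = -3/5


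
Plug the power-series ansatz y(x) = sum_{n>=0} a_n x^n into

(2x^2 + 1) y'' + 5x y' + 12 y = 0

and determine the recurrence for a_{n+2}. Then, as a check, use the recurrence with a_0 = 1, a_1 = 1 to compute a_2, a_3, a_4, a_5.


Substitute y = sum_n a_n x^n.
(1 + 2 x^2) y'' contributes (n+2)(n+1) a_{n+2} + 2 n(n-1) a_n at x^n.
5 x y'(x) contributes 5 n a_n at x^n.
12 y(x) contributes 12 a_n at x^n.
Matching x^n: (n+2)(n+1) a_{n+2} + (2 n(n-1) + 5 n + 12) a_n = 0.
Thus a_{n+2} = (-2 n(n-1) - 5 n - 12) / ((n+1)(n+2)) * a_n.

Check with a_0 = 1, a_1 = 1 (apply the recurrence for n = 0, 1, 2, 3): a_0 = 1, a_1 = 1, a_2 = -6, a_3 = -17/6, a_4 = 13, a_5 = 221/40.

a_(n+2) = (-2 n(n-1) - 5 n - 12) / ((n+1)(n+2)) * a_n; check: a_0 = 1, a_1 = 1, a_2 = -6, a_3 = -17/6, a_4 = 13, a_5 = 221/40


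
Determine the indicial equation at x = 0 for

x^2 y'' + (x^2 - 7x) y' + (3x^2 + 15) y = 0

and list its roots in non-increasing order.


Divide by x^2 to reach normal form y'' + P_1(x) y' + P_2(x) y = 0 with P_1(x) = 1 - 7/x and P_2(x) = 3 + 15/x^2.
x = 0 is a singular point because the y'-coefficient 1 - 7/x has a pole at x = 0 and the y-coefficient 3 + 15/x^2 has a pole at x = 0.
It is a regular singular point because x P_1(x) = p(x) = x - 7 and x^2 P_2(x) = q(x) = 3x^2 + 15 are polynomials, hence analytic at x = 0.
p(0) = -7,  q(0) = 15.
Indicial equation: r(r-1) + p(0) r + q(0) = 0, i.e. r^2 + (p(0) - 1) r + q(0) = 0, i.e. r^2 - 8 r + 15 = 0.
Discriminant: (-8)^2 - 4(15) = 4, so r = (8 ± 2)/2.
Solving: r_1 = 5, r_2 = 3.

indicial: r^2 - 8 r + 15 = 0; roots r_1 = 5, r_2 = 3


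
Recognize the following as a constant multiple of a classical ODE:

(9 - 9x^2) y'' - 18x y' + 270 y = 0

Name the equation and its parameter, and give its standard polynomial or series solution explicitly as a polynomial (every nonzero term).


All three coefficients share the factor 9; dividing through by 9 gives  (1 - x^2) y'' - 2x y' + 30 y = 0.
This matches the Legendre equation (1 - x^2) y'' - 2x y' + n(n+1) y = 0 (note the -2x y' term) with n(n+1) = 30, so n = 5; the polynomial solution is P_5(x).
With y = sum_k a_k x^k, matching x^k gives (k+2)(k+1) a_{k+2} = [k(k+1) - n(n+1)] a_k = (k - 5)(k + 6) a_k. The right side vanishes at k = 5, so the series with the parity of 5 terminates at degree 5.
Standard normalization (P_n(1) = 1): leading coefficient (2n)!/(2^n (n!)^2) = 3628800/(32*14400) = 63/8, so a_5 = 63/8. Work downward with a_k = (k+1)(k+2) a_{k+2} / ((k - 5)(k + 6)):
  a_3 = (4)(5)(63/8) / ((3 - 5)(3 + 6)) = (315/2)/(-18) = -35/4
  a_1 = (2)(3)(-35/4) / ((1 - 5)(1 + 6)) = (-105/2)/(-28) = 15/8
Hence P_5(x) = 63 x^5/8 - 35 x^3/4 + 15 x/8.

P_5(x); series = 63 x^5/8 - 35 x^3/4 + 15 x/8


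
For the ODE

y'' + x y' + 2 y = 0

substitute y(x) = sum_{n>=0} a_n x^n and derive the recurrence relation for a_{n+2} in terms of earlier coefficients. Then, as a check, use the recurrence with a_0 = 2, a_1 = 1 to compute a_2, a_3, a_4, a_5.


Substitute y = sum_n a_n x^n.
y''(x) has coefficient (n+2)(n+1) a_{n+2} at x^n;
x y'(x) has coefficient n a_n at x^n (shift);
2 y(x) has coefficient 2 a_n at x^n.
Matching x^n: (n+2)(n+1) a_{n+2} + (n + 2) a_n = 0.
Thus a_{n+2} = (-n - 2) / ((n+1)(n+2)) * a_n.

Check with a_0 = 2, a_1 = 1 (apply the recurrence for n = 0, 1, 2, 3): a_0 = 2, a_1 = 1, a_2 = -2, a_3 = -1/2, a_4 = 2/3, a_5 = 1/8.

a_(n+2) = (-n - 2) / ((n+1)(n+2)) * a_n; check: a_0 = 2, a_1 = 1, a_2 = -2, a_3 = -1/2, a_4 = 2/3, a_5 = 1/8


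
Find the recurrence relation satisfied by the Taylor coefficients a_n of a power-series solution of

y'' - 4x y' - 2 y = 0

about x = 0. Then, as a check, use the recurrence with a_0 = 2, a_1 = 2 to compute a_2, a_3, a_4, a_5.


Substitute y = sum_n a_n x^n.
y''(x) has coefficient (n+2)(n+1) a_{n+2} at x^n;
-4 x y'(x) has coefficient -4 n a_n at x^n (shift);
-2 y(x) has coefficient -2 a_n at x^n.
Matching x^n: (n+2)(n+1) a_{n+2} + (-4n - 2) a_n = 0.
Thus a_{n+2} = (4n + 2) / ((n+1)(n+2)) * a_n.

Check with a_0 = 2, a_1 = 2 (apply the recurrence for n = 0, 1, 2, 3): a_0 = 2, a_1 = 2, a_2 = 2, a_3 = 2, a_4 = 5/3, a_5 = 7/5.

a_(n+2) = (4n + 2) / ((n+1)(n+2)) * a_n; check: a_0 = 2, a_1 = 2, a_2 = 2, a_3 = 2, a_4 = 5/3, a_5 = 7/5


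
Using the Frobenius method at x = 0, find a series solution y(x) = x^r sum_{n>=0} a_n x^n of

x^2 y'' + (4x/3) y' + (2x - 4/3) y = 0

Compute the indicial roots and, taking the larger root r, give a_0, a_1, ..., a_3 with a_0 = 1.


Write in Frobenius form y'' + (p(x)/x) y' + (q(x)/x^2) y = 0:
  p(x) = 4/3,  q(x) = 2x - 4/3.
Indicial equation: r(r-1) + (4/3) r + (-4/3) = 0 -> roots r_1 = 1, r_2 = -4/3.
Take r = r_1 = 1. Let y(x) = x^r sum_{n>=0} a_n x^n with a_0 = 1.
Substitute y = x^r sum a_n x^n and match x^{r+n}. The recurrence is
  D(n) a_n + 2 a_{n-1} = 0,  where D(n) = (r+n)(r+n-1) + (4/3)(r+n) + (-4/3).
  a_n = -2 / D(n) * a_{n-1}.
Since the indicial polynomial factors as (r - r_1)(r - r_2), D(n) = (r_1 + n - r_1)(r_1 + n - r_2) = n(n + 7/3).
Evaluating step by step (a_0 = 1):
  n = 1: D(1) = 1(1 + 7/3) = 10/3; numerator = -2(1) = -2; a_1 = (-2)/(10/3) = -3/5
  n = 2: D(2) = 2(2 + 7/3) = 26/3; numerator = -2(-3/5) = 6/5; a_2 = (6/5)/(26/3) = 9/65
  n = 3: D(3) = 3(3 + 7/3) = 16; numerator = -2(9/65) = -18/65; a_3 = (-18/65)/(16) = -9/520

r = 1; a_0 = 1; a_1 = -3/5; a_2 = 9/65; a_3 = -9/520
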